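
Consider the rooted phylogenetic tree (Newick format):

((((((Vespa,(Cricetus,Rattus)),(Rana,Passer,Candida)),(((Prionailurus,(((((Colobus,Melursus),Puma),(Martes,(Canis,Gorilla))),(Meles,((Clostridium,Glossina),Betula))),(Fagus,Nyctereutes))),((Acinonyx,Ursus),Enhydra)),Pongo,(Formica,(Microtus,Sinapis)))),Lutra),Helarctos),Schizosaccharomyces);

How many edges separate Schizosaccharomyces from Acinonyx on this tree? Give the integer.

9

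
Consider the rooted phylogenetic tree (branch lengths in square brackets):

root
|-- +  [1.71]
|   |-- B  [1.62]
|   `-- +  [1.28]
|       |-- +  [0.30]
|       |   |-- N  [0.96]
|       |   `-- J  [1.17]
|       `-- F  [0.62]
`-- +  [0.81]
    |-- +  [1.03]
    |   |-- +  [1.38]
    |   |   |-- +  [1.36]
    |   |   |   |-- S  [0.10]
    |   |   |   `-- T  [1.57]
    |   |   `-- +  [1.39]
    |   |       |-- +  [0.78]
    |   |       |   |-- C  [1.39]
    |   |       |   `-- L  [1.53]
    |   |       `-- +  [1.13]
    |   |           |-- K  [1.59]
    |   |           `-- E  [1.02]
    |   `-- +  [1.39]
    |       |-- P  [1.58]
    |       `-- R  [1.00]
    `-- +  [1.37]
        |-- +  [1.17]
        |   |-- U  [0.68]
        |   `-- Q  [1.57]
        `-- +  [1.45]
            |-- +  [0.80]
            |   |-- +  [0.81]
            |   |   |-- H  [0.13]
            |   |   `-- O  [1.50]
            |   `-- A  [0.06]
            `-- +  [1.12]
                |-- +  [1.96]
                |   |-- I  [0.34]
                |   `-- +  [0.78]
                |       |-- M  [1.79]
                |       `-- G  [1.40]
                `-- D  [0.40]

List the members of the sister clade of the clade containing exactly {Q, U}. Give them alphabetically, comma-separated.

A, D, G, H, I, M, O

The clade containing exactly {Q, U} attaches to the tree at the node subtending ((U,Q),(((H,O),A),((I,(M,G)),D))).
The other lineage descending from that same node — the sister group — is (((H,O),A),((I,(M,G)),D)); its 7 tips in alphabetical order are the answer.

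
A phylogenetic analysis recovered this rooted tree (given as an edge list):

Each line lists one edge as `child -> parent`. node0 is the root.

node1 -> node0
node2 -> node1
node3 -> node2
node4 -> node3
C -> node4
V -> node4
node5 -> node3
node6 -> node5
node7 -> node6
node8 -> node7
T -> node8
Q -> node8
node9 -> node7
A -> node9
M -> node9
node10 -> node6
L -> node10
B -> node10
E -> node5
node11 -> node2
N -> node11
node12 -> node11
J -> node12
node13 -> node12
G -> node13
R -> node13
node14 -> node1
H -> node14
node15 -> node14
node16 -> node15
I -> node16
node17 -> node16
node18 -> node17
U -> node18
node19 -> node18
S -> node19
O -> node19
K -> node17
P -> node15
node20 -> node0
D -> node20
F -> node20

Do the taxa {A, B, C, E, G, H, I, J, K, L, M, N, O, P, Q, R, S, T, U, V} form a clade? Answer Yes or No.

Yes

The most recent common ancestor of these taxa subtends ((((C,V),((((T,Q),(A,M)),(L,B)),E)),(N,(J,(G,R)))),(H,((I,((U,(S,O)),K)),P))).
That clade has exactly 20 tips — every listed taxon and nothing else — so the group is monophyletic.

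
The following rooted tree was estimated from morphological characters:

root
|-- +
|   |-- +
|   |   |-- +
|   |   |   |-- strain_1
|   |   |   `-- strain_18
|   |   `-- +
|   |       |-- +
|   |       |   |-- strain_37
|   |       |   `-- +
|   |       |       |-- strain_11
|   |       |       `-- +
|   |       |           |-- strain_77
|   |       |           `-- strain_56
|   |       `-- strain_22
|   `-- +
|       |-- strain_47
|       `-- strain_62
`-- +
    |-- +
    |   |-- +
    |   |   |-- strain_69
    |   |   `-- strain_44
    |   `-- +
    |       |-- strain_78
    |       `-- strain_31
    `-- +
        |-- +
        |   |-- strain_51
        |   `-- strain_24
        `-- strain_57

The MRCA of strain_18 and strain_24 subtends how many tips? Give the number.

The MRCA of strain_18 and strain_24 is the root, so the clade is the entire tree.
That clade contains 16 terminal taxa: strain_1, strain_11, strain_18, strain_22, strain_24, strain_31, strain_37, strain_44, strain_47, strain_51, strain_56, strain_57, strain_62, strain_69, strain_77, strain_78.

16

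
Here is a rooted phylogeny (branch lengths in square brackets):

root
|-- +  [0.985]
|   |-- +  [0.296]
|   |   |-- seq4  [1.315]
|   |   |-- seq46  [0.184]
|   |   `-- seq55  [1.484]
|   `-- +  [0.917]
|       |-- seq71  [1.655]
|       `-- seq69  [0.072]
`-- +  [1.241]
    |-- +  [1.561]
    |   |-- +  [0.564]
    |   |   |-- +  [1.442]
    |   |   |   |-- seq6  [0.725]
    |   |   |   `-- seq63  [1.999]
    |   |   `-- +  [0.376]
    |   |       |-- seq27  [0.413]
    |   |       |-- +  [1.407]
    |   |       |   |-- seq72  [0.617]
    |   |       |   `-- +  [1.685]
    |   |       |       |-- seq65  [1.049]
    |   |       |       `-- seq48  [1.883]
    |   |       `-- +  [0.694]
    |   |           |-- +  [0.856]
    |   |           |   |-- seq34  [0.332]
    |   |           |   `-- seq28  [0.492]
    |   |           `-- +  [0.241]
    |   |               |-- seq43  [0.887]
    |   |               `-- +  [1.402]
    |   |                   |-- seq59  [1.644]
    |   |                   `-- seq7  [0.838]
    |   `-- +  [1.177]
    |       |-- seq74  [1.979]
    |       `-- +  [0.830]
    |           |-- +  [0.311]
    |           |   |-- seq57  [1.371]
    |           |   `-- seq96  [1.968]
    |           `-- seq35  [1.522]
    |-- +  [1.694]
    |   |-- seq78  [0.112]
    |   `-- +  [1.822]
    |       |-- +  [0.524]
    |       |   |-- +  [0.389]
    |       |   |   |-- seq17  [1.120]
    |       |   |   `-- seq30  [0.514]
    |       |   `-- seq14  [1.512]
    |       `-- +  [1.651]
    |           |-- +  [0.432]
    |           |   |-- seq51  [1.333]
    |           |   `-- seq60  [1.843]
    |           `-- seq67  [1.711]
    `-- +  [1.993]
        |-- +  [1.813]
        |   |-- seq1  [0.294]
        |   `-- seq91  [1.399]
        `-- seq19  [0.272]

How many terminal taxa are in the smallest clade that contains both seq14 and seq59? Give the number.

The MRCA of seq14 and seq59 is the node subtending ((((seq6,seq63),(seq27,(seq72,(seq65,seq48)),((seq34,seq28),(seq43,(seq59,seq7))))),(seq74,((seq57,seq96),seq35))),(seq78,(((seq17,seq30),seq14),((seq51,seq60),seq67))),((seq1,seq91),seq19)).
That clade contains 25 terminal taxa: seq1, seq14, seq17, seq19, seq27, seq28, seq30, seq34, seq35, seq43, seq48, seq51, seq57, seq59, seq6, seq60, seq63, seq65, seq67, seq7, seq72, seq74, seq78, seq91, seq96.

25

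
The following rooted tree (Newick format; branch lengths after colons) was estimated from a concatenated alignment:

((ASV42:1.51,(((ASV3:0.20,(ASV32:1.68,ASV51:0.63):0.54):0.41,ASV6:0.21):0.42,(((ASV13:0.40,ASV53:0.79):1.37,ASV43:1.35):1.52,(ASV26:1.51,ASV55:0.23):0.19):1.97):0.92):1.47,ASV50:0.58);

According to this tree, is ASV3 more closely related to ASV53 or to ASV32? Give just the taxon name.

ASV32

The MRCA of ASV3 and ASV32 subtends (ASV3,(ASV32,ASV51)) (3 taxa).
The MRCA of ASV3 and ASV53 subtends (((ASV3,(ASV32,ASV51)),ASV6),(((ASV13,ASV53),ASV43),(ASV26,ASV55))) (9 taxa).
The first is nested inside the second, so ASV3 shares a more recent common ancestor with ASV32.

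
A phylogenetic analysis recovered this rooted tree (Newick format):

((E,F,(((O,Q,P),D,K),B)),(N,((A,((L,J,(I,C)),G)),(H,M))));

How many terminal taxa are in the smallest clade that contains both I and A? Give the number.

The MRCA of I and A is the node subtending (A,((L,J,(I,C)),G)).
That clade contains 6 terminal taxa: A, C, G, I, J, L.

6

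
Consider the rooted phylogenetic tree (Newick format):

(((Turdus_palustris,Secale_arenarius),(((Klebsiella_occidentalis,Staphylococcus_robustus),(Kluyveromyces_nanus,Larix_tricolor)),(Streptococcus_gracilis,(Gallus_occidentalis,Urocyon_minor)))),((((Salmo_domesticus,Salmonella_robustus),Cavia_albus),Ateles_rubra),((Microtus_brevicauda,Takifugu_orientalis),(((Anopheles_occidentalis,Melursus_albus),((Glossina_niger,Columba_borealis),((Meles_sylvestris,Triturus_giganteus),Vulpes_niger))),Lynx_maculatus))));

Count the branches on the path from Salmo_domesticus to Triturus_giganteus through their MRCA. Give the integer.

11

The MRCA of Salmo_domesticus and Triturus_giganteus is the node subtending ((((Salmo_domesticus,Salmonella_robustus),Cavia_albus),Ateles_rubra),((Microtus_brevicauda,Takifugu_orientalis),(((Anopheles_occidentalis,Melursus_albus),((Glossina_niger,Columba_borealis),((Meles_sylvestris,Triturus_giganteus),Vulpes_niger))),Lynx_maculatus))).
From Salmo_domesticus up to that node: 4 branches. From Triturus_giganteus up to the same node: 7 branches. Total: 4 + 7 = 11.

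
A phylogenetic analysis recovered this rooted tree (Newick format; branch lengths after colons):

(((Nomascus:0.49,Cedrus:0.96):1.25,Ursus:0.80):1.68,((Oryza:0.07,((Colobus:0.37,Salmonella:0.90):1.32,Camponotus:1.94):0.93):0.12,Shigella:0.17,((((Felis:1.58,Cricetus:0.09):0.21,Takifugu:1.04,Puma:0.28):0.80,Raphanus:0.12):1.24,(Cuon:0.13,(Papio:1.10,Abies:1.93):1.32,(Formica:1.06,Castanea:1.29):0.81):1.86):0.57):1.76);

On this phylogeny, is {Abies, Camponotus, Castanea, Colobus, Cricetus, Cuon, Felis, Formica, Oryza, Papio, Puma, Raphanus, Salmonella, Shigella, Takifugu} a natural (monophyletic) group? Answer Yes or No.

Yes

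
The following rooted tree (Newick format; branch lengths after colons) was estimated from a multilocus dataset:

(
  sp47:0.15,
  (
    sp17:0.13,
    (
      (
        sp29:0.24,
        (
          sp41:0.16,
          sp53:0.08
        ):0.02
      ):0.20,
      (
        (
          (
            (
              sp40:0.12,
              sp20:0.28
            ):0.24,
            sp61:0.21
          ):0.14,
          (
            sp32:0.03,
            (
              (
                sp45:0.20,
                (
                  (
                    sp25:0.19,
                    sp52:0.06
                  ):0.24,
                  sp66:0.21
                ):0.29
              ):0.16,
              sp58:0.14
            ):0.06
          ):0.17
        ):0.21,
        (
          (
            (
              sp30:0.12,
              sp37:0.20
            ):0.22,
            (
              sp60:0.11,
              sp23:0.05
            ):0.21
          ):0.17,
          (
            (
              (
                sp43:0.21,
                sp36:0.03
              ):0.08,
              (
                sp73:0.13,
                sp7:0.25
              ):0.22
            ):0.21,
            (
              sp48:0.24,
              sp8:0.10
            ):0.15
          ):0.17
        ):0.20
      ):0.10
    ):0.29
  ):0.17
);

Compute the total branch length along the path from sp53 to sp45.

1.20

The path runs sp53 → … → MRCA → … → sp45; the MRCA is the node subtending ((sp29,(sp41,sp53)),((((sp40,sp20),sp61),(sp32,((sp45,((sp25,sp52),sp66)),sp58))),(((sp30,sp37),(sp60,sp23)),(((sp43,sp36),(sp73,sp7)),(sp48,sp8))))).
Branch lengths along that path: 0.08 + 0.02 + 0.20 + 0.10 + 0.21 + 0.17 + 0.06 + 0.16 + 0.20 = 1.20.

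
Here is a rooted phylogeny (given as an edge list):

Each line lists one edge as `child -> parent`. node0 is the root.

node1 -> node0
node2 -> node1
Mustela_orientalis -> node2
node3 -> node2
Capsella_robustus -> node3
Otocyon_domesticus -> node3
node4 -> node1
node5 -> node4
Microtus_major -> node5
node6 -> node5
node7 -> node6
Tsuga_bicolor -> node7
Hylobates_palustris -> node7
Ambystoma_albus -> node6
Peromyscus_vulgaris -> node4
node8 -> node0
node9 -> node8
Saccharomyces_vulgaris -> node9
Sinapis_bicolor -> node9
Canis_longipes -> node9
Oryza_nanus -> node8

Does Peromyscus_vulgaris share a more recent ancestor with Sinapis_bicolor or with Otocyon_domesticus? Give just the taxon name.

Otocyon_domesticus

The MRCA of Peromyscus_vulgaris and Otocyon_domesticus subtends ((Mustela_orientalis,(Capsella_robustus,Otocyon_domesticus)),((Microtus_major,((Tsuga_bicolor,Hylobates_palustris),Ambystoma_albus)),Peromyscus_vulgaris)) (8 taxa).
The MRCA of Peromyscus_vulgaris and Sinapis_bicolor is the root, subtending the entire tree (12 taxa).
The first is nested inside the second, so Peromyscus_vulgaris shares a more recent common ancestor with Otocyon_domesticus.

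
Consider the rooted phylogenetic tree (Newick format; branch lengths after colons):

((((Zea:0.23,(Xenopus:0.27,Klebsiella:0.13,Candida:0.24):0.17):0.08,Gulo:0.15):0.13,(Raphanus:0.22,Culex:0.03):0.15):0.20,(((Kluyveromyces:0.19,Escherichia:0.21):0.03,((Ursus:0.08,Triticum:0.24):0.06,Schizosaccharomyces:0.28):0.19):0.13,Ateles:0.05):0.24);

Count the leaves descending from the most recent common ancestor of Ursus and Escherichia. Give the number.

5

The MRCA of Ursus and Escherichia is the node subtending ((Kluyveromyces,Escherichia),((Ursus,Triticum),Schizosaccharomyces)).
That clade contains 5 terminal taxa: Escherichia, Kluyveromyces, Schizosaccharomyces, Triticum, Ursus.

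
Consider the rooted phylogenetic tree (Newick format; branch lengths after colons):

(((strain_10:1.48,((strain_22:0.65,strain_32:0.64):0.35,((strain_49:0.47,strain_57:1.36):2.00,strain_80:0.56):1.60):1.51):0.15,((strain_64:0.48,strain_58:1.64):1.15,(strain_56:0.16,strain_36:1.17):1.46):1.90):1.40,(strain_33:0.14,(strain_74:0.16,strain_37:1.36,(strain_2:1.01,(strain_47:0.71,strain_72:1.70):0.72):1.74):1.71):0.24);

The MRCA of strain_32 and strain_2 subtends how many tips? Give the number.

16

The MRCA of strain_32 and strain_2 is the root, so the clade is the entire tree.
That clade contains 16 terminal taxa: strain_10, strain_2, strain_22, strain_32, strain_33, strain_36, strain_37, strain_47, strain_49, strain_56, strain_57, strain_58, strain_64, strain_72, strain_74, strain_80.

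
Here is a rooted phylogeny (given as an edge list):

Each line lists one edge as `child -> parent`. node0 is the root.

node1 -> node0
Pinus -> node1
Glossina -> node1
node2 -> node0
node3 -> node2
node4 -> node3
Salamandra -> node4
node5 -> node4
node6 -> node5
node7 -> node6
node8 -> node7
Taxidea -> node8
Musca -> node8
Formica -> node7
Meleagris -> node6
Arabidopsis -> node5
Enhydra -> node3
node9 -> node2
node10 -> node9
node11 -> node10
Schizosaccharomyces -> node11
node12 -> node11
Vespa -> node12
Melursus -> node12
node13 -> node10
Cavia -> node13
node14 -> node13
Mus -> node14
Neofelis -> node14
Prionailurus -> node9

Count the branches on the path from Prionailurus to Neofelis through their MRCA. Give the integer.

The MRCA of Prionailurus and Neofelis is the node subtending (((Schizosaccharomyces,(Vespa,Melursus)),(Cavia,(Mus,Neofelis))),Prionailurus).
From Prionailurus up to that node: 1 branch. From Neofelis up to the same node: 4 branches. Total: 1 + 4 = 5.

5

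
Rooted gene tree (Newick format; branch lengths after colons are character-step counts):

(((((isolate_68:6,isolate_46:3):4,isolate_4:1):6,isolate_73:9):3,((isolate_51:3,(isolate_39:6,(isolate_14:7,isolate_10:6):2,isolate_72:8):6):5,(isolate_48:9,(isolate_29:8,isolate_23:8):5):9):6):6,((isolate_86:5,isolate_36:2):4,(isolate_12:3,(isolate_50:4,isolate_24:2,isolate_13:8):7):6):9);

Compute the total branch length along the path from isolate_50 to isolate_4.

The path runs isolate_50 → … → MRCA → … → isolate_4; the MRCA is the root of the tree.
Branch lengths along that path: 4 + 7 + 6 + 9 + 6 + 3 + 6 + 1 = 42.

42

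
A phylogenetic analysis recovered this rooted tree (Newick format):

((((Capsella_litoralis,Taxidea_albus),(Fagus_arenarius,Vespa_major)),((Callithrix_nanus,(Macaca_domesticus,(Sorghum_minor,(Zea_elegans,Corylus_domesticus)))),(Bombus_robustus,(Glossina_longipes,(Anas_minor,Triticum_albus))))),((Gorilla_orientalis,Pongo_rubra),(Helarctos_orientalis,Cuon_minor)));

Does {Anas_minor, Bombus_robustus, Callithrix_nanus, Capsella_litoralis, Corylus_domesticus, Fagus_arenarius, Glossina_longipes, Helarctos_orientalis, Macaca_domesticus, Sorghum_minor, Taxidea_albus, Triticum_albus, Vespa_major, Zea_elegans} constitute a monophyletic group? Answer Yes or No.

The MRCA of the listed taxa is the root, so the smallest clade containing them is the whole tree.
That clade also contains Cuon_minor, Gorilla_orientalis, Pongo_rubra, which are not in the proposed group, so the group is not monophyletic.

No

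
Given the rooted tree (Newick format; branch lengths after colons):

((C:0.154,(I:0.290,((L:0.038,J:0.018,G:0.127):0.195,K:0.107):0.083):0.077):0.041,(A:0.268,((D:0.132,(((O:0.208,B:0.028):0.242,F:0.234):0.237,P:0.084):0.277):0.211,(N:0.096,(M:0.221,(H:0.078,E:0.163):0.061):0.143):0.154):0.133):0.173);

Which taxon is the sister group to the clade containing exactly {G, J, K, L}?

I

The clade containing exactly {G, J, K, L} attaches to the tree at the node subtending (I,((L,J,G),K)).
The other lineage descending from that same node — the sister group — is the single tip I.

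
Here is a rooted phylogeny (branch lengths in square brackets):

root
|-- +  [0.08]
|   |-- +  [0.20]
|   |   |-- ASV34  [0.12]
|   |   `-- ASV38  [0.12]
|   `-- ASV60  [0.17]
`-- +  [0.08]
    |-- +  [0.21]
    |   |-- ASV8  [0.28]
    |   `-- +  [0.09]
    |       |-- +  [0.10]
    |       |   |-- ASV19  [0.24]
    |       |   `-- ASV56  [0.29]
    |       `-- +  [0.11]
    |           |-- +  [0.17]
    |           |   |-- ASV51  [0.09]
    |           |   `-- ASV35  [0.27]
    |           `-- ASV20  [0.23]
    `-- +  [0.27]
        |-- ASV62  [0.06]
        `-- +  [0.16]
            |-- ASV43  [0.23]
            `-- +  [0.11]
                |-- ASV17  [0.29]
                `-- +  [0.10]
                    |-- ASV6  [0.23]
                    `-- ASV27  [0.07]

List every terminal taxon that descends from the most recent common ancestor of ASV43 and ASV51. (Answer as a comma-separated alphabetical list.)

ASV17, ASV19, ASV20, ASV27, ASV35, ASV43, ASV51, ASV56, ASV6, ASV62, ASV8

Tracing ASV43: it sits inside (ASV43,(ASV17,(ASV6,ASV27))).
Tracing ASV51: it sits inside (ASV51,ASV35).
The smallest clade enclosing both is ((ASV8,((ASV19,ASV56),((ASV51,ASV35),ASV20))),(ASV62,(ASV43,(ASV17,(ASV6,ASV27))))); the answer is its 11 terminal taxa in alphabetical order.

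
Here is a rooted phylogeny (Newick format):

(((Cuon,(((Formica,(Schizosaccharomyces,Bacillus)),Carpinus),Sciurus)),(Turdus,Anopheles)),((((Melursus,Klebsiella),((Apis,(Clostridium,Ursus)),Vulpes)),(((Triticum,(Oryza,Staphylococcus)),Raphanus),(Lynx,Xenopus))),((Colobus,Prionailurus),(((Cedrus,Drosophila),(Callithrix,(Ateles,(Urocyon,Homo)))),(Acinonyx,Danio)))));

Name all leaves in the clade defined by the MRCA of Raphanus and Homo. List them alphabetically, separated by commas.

Acinonyx, Apis, Ateles, Callithrix, Cedrus, Clostridium, Colobus, Danio, Drosophila, Homo, Klebsiella, Lynx, Melursus, Oryza, Prionailurus, Raphanus, Staphylococcus, Triticum, Urocyon, Ursus, Vulpes, Xenopus

Tracing Raphanus: it sits inside ((Triticum,(Oryza,Staphylococcus)),Raphanus).
Tracing Homo: it sits inside (Urocyon,Homo).
The smallest clade enclosing both is ((((Melursus,Klebsiella),((Apis,(Clostridium,Ursus)),Vulpes)),(((Triticum,(Oryza,Staphylococcus)),Raphanus),(Lynx,Xenopus))),((Colobus,Prionailurus),(((Cedrus,Drosophila),(Callithrix,(Ateles,(Urocyon,Homo)))),(Acinonyx,Danio)))); the answer is its 22 terminal taxa in alphabetical order.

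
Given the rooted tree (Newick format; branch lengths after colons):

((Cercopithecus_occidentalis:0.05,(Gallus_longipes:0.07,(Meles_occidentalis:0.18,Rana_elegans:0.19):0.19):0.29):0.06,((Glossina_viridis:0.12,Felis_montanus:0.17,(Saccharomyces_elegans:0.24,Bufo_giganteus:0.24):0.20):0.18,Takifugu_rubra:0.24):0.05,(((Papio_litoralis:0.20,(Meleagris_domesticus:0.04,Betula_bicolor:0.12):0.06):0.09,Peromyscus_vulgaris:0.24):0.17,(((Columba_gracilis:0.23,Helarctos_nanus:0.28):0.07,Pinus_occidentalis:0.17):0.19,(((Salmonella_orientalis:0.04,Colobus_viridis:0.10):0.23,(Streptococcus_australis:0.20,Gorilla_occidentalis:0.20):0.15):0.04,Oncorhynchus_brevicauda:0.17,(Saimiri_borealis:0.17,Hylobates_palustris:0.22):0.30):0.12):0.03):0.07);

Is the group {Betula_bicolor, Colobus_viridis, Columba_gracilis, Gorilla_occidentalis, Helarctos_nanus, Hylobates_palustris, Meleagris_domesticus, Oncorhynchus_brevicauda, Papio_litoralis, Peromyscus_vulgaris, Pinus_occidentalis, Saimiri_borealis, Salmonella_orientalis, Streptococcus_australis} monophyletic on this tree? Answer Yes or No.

The most recent common ancestor of these taxa subtends (((Papio_litoralis,(Meleagris_domesticus,Betula_bicolor)),Peromyscus_vulgaris),(((Columba_gracilis,Helarctos_nanus),Pinus_occidentalis),(((Salmonella_orientalis,Colobus_viridis),(Streptococcus_australis,Gorilla_occidentalis)),Oncorhynchus_brevicauda,(Saimiri_borealis,Hylobates_palustris)))).
That clade has exactly 14 tips — every listed taxon and nothing else — so the group is monophyletic.

Yes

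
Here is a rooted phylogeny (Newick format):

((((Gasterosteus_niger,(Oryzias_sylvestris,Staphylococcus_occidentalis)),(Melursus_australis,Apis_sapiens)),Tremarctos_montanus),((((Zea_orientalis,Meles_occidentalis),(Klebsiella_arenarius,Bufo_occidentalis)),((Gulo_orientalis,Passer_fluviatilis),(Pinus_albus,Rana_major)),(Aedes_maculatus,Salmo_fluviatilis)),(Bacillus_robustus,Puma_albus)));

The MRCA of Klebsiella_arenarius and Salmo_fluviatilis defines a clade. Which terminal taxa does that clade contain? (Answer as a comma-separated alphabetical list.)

Aedes_maculatus, Bufo_occidentalis, Gulo_orientalis, Klebsiella_arenarius, Meles_occidentalis, Passer_fluviatilis, Pinus_albus, Rana_major, Salmo_fluviatilis, Zea_orientalis

Tracing Klebsiella_arenarius: it sits inside (Klebsiella_arenarius,Bufo_occidentalis).
Tracing Salmo_fluviatilis: it sits inside (Aedes_maculatus,Salmo_fluviatilis).
The smallest clade enclosing both is (((Zea_orientalis,Meles_occidentalis),(Klebsiella_arenarius,Bufo_occidentalis)),((Gulo_orientalis,Passer_fluviatilis),(Pinus_albus,Rana_major)),(Aedes_maculatus,Salmo_fluviatilis)); the answer is its 10 terminal taxa in alphabetical order.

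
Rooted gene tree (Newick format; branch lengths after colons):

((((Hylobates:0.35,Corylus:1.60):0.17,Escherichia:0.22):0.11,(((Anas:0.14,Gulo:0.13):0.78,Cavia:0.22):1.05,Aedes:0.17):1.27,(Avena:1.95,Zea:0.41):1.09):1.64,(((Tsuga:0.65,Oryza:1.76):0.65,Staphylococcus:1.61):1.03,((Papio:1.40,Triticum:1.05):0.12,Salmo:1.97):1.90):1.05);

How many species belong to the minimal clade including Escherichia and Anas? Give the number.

9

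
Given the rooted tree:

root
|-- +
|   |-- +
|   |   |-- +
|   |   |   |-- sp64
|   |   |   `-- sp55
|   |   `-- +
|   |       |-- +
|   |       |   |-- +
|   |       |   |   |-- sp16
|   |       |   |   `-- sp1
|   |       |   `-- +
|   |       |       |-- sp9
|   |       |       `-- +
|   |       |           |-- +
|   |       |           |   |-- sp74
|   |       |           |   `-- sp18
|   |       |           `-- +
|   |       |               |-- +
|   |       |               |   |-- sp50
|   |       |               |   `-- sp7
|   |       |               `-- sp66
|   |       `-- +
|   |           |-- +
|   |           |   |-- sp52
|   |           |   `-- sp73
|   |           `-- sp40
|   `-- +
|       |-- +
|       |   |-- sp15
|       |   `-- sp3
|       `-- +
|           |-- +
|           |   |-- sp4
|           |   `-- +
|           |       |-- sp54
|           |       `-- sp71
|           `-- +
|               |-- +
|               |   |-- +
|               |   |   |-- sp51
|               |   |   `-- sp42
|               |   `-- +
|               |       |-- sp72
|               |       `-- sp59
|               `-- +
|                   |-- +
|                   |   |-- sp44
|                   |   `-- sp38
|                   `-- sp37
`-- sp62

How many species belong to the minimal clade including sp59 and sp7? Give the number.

The MRCA of sp59 and sp7 is the node subtending (((sp64,sp55),(((sp16,sp1),(sp9,((sp74,sp18),((sp50,sp7),sp66)))),((sp52,sp73),sp40))),((sp15,sp3),((sp4,(sp54,sp71)),(((sp51,sp42),(sp72,sp59)),((sp44,sp38),sp37))))).
That clade contains 25 terminal taxa: sp1, sp15, sp16, sp18, sp3, sp37, sp38, sp4, sp40, sp42, sp44, sp50, sp51, sp52, sp54, sp55, sp59, sp64, sp66, sp7, sp71, sp72, sp73, sp74, sp9.

25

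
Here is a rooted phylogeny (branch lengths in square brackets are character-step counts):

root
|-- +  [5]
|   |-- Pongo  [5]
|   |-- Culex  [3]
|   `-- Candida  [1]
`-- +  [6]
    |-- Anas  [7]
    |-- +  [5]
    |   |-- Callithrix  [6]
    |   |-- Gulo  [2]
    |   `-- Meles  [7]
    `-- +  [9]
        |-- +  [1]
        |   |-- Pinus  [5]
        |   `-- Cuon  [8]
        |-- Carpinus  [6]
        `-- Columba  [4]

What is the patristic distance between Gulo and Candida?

19

The path runs Gulo → … → MRCA → … → Candida; the MRCA is the root of the tree.
Branch lengths along that path: 2 + 5 + 6 + 5 + 1 = 19.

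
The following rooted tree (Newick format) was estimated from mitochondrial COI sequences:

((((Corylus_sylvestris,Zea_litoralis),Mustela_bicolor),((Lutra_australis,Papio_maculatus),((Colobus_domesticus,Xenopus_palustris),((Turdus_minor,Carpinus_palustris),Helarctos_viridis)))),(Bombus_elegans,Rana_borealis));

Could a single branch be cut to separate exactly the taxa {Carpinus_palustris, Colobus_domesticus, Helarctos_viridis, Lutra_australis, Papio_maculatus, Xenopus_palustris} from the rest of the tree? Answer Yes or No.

No

The MRCA of the listed taxa subtends ((Lutra_australis,Papio_maculatus),((Colobus_domesticus,Xenopus_palustris),((Turdus_minor,Carpinus_palustris),Helarctos_viridis))).
That clade also contains Turdus_minor, which is not in the proposed group, so the group is not monophyletic.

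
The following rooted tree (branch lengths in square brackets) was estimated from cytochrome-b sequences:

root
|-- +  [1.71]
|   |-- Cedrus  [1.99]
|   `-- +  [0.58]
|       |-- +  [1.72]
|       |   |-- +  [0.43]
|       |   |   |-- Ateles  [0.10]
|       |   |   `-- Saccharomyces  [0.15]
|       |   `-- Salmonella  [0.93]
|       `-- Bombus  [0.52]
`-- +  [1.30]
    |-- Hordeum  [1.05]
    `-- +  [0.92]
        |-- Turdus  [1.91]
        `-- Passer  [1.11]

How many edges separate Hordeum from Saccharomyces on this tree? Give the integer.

7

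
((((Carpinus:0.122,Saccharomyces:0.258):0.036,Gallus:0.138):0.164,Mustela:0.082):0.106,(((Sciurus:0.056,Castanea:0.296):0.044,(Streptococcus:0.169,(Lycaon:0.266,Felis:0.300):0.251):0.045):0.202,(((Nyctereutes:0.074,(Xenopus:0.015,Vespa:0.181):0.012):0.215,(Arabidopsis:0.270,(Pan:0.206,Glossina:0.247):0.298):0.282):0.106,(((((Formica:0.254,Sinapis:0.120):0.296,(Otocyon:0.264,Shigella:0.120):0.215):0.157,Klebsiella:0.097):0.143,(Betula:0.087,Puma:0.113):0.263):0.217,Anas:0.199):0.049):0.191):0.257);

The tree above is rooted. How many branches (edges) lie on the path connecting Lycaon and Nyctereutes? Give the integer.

8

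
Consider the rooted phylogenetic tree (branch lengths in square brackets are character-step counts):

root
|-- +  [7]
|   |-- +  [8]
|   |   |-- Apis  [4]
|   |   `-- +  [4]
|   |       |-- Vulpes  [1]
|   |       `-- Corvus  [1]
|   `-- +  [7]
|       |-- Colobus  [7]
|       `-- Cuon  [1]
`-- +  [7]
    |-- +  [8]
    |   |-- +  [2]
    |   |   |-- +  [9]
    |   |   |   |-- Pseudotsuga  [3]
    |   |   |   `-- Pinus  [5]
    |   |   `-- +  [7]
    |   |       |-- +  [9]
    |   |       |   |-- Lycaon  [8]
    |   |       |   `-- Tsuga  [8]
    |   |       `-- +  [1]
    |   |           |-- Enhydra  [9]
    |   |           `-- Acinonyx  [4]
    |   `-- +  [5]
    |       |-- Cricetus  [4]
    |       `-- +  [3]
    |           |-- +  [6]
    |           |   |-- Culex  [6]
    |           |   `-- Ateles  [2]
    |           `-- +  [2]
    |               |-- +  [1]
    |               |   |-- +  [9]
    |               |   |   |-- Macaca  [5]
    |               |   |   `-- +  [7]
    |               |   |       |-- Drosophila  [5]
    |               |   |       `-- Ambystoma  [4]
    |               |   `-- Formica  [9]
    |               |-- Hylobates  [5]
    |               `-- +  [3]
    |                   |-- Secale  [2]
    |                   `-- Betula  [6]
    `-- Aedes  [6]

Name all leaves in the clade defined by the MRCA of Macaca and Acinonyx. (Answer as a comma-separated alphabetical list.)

Acinonyx, Ambystoma, Ateles, Betula, Cricetus, Culex, Drosophila, Enhydra, Formica, Hylobates, Lycaon, Macaca, Pinus, Pseudotsuga, Secale, Tsuga

Tracing Macaca: it sits inside (Macaca,(Drosophila,Ambystoma)).
Tracing Acinonyx: it sits inside (Enhydra,Acinonyx).
The smallest clade enclosing both is (((Pseudotsuga,Pinus),((Lycaon,Tsuga),(Enhydra,Acinonyx))),(Cricetus,((Culex,Ateles),(((Macaca,(Drosophila,Ambystoma)),Formica),Hylobates,(Secale,Betula))))); the answer is its 16 terminal taxa in alphabetical order.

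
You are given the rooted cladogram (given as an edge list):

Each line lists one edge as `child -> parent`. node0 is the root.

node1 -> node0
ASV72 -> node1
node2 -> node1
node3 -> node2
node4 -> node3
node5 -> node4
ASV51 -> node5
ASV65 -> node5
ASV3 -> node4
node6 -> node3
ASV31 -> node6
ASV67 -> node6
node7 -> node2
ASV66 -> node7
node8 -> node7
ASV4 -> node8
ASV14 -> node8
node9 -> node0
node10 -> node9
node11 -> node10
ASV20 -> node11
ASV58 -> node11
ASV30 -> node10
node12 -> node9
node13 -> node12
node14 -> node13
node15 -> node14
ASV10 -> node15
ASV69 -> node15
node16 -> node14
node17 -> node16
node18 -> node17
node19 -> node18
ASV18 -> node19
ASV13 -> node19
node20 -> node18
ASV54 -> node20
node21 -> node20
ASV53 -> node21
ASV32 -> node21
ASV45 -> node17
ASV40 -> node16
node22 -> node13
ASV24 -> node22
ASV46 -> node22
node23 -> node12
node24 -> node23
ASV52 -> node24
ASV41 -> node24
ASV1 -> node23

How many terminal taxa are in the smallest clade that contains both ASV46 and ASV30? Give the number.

17

The MRCA of ASV46 and ASV30 is the node subtending (((ASV20,ASV58),ASV30),((((ASV10,ASV69),((((ASV18,ASV13),(ASV54,(ASV53,ASV32))),ASV45),ASV40)),(ASV24,ASV46)),((ASV52,ASV41),ASV1))).
That clade contains 17 terminal taxa: ASV1, ASV10, ASV13, ASV18, ASV20, ASV24, ASV30, ASV32, ASV40, ASV41, ASV45, ASV46, ASV52, ASV53, ASV54, ASV58, ASV69.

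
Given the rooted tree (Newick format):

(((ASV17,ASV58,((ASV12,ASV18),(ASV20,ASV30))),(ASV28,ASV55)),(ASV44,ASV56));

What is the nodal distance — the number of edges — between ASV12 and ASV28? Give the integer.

6

The MRCA of ASV12 and ASV28 is the node subtending ((ASV17,ASV58,((ASV12,ASV18),(ASV20,ASV30))),(ASV28,ASV55)).
From ASV12 up to that node: 4 branches. From ASV28 up to the same node: 2 branches. Total: 4 + 2 = 6.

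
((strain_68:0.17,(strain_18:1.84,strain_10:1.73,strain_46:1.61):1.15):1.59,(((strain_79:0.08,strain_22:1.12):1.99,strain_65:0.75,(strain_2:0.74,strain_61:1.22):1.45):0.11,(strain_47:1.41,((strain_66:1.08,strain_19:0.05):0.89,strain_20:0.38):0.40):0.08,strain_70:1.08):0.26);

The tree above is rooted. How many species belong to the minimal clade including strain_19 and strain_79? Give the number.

The MRCA of strain_19 and strain_79 is the node subtending (((strain_79,strain_22),strain_65,(strain_2,strain_61)),(strain_47,((strain_66,strain_19),strain_20)),strain_70).
That clade contains 10 terminal taxa: strain_19, strain_2, strain_20, strain_22, strain_47, strain_61, strain_65, strain_66, strain_70, strain_79.

10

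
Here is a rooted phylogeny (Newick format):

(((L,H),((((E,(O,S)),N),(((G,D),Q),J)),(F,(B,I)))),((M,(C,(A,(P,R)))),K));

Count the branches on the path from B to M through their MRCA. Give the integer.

8

The MRCA of B and M is the root of the tree.
From B up to that node: 5 branches. From M up to the same node: 3 branches. Total: 5 + 3 = 8.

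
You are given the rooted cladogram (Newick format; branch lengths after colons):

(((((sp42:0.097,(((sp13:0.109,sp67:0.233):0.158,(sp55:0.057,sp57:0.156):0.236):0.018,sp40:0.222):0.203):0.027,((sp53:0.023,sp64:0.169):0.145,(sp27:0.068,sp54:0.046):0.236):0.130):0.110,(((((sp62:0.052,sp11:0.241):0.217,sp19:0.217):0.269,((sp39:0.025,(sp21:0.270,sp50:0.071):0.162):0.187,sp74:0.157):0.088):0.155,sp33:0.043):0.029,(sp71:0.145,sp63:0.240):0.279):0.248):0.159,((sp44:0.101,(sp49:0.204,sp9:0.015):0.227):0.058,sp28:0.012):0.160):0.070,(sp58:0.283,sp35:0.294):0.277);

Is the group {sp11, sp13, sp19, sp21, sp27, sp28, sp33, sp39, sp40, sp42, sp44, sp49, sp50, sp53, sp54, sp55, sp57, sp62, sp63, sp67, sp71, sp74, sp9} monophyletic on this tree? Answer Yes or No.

No

The MRCA of the listed taxa subtends ((((sp42,(((sp13,sp67),(sp55,sp57)),sp40)),((sp53,sp64),(sp27,sp54))),(((((sp62,sp11),sp19),((sp39,(sp21,sp50)),sp74)),sp33),(sp71,sp63))),((sp44,(sp49,sp9)),sp28)).
That clade also contains sp64, which is not in the proposed group, so the group is not monophyletic.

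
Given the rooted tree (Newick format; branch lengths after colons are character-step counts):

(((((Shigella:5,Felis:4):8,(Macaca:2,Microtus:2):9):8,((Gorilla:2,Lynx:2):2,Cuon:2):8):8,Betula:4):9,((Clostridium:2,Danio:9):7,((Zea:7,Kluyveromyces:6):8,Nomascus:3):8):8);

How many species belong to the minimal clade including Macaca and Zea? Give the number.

13

The MRCA of Macaca and Zea is the root, so the clade is the entire tree.
That clade contains 13 terminal taxa: Betula, Clostridium, Cuon, Danio, Felis, Gorilla, Kluyveromyces, Lynx, Macaca, Microtus, Nomascus, Shigella, Zea.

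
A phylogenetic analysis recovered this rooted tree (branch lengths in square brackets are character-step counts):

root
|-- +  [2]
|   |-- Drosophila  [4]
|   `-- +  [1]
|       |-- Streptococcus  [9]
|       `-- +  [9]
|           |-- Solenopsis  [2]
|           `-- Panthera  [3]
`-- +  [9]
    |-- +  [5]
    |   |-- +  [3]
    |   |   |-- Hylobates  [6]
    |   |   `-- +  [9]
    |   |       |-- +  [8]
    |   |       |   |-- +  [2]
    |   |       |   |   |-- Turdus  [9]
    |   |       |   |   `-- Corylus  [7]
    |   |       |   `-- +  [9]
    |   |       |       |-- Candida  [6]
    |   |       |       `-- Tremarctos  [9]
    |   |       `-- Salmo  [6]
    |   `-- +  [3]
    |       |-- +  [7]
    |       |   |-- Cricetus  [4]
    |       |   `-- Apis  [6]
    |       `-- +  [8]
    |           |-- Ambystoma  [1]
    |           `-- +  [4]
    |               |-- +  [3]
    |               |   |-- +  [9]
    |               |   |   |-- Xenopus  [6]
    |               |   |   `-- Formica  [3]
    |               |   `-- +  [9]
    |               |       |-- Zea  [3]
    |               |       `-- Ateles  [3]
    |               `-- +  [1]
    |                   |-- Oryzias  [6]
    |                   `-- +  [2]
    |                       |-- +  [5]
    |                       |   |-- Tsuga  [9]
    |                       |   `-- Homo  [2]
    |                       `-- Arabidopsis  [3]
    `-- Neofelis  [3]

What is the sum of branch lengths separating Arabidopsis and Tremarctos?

The path runs Arabidopsis → … → MRCA → … → Tremarctos; the MRCA is the node subtending ((Hylobates,(((Turdus,Corylus),(Candida,Tremarctos)),Salmo)),((Cricetus,Apis),(Ambystoma,(((Xenopus,Formica),(Zea,Ateles)),(Oryzias,((Tsuga,Homo),Arabidopsis)))))).
Branch lengths along that path: 3 + 2 + 1 + 4 + 8 + 3 + 3 + 9 + 8 + 9 + 9 = 59.

59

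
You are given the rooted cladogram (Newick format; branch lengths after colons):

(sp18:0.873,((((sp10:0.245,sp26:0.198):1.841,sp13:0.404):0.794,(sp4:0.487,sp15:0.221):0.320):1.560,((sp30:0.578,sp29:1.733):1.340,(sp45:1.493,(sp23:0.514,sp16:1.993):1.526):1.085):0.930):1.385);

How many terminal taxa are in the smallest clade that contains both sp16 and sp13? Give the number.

10

The MRCA of sp16 and sp13 is the node subtending ((((sp10,sp26),sp13),(sp4,sp15)),((sp30,sp29),(sp45,(sp23,sp16)))).
That clade contains 10 terminal taxa: sp10, sp13, sp15, sp16, sp23, sp26, sp29, sp30, sp4, sp45.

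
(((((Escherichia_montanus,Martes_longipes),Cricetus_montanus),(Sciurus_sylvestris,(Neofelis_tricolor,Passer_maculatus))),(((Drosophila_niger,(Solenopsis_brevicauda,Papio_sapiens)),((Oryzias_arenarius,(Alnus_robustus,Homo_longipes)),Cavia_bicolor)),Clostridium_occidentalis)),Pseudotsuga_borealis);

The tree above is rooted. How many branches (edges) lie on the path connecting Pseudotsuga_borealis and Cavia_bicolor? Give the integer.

6

The MRCA of Pseudotsuga_borealis and Cavia_bicolor is the root of the tree.
From Pseudotsuga_borealis up to that node: 1 branch. From Cavia_bicolor up to the same node: 5 branches. Total: 1 + 5 = 6.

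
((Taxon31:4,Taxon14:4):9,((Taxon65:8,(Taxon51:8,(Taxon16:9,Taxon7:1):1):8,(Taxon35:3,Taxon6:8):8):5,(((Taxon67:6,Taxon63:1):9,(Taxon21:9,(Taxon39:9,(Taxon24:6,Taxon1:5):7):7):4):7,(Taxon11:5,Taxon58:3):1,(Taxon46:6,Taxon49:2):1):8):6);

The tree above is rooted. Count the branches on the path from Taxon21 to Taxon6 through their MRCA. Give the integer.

7

The MRCA of Taxon21 and Taxon6 is the node subtending ((Taxon65,(Taxon51,(Taxon16,Taxon7)),(Taxon35,Taxon6)),(((Taxon67,Taxon63),(Taxon21,(Taxon39,(Taxon24,Taxon1)))),(Taxon11,Taxon58),(Taxon46,Taxon49))).
From Taxon21 up to that node: 4 branches. From Taxon6 up to the same node: 3 branches. Total: 4 + 3 = 7.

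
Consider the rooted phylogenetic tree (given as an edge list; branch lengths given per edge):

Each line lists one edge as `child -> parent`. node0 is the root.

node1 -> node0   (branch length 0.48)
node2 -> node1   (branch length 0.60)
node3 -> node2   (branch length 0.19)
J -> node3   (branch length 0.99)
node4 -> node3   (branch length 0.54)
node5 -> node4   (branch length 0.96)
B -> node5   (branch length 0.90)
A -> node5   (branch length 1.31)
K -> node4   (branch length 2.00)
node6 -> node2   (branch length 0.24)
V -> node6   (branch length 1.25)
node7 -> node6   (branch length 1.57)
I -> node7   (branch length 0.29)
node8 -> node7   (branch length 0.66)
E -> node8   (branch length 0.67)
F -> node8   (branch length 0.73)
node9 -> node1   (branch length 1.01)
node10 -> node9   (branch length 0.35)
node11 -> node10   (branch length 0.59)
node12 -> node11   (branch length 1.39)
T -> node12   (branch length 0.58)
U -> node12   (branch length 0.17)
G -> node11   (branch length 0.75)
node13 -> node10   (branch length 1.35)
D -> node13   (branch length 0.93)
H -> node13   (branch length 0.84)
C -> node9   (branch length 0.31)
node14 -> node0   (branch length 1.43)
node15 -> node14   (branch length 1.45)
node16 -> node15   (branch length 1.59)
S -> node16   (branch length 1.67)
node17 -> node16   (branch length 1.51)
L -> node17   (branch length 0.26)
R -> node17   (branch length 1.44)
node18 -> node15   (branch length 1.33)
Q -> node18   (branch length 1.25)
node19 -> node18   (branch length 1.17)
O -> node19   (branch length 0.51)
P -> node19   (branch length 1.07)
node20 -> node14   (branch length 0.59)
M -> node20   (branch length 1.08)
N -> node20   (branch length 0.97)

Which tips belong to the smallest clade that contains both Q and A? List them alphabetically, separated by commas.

A, B, C, D, E, F, G, H, I, J, K, L, M, N, O, P, Q, R, S, T, U, V

Tracing Q: it sits inside (Q,(O,P)).
Tracing A: it sits inside (B,A).
The smallest clade enclosing both is the whole tree (their MRCA is the root), so the answer is all 22 tips in alphabetical order.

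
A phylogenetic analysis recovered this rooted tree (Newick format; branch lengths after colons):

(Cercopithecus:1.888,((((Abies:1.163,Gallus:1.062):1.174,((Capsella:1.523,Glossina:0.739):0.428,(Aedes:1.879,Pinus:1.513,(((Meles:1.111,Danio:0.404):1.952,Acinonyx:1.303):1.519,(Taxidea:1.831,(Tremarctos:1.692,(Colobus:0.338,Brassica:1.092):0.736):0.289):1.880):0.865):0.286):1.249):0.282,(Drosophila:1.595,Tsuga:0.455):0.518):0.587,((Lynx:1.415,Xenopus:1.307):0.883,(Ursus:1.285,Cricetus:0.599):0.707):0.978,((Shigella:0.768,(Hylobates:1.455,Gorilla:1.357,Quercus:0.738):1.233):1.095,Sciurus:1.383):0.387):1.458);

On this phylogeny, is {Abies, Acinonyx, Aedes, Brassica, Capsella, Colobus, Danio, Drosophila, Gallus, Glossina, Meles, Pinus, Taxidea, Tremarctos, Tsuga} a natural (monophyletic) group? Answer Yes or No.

The most recent common ancestor of these taxa subtends (((Abies,Gallus),((Capsella,Glossina),(Aedes,Pinus,(((Meles,Danio),Acinonyx),(Taxidea,(Tremarctos,(Colobus,Brassica))))))),(Drosophila,Tsuga)).
That clade has exactly 15 tips — every listed taxon and nothing else — so the group is monophyletic.

Yes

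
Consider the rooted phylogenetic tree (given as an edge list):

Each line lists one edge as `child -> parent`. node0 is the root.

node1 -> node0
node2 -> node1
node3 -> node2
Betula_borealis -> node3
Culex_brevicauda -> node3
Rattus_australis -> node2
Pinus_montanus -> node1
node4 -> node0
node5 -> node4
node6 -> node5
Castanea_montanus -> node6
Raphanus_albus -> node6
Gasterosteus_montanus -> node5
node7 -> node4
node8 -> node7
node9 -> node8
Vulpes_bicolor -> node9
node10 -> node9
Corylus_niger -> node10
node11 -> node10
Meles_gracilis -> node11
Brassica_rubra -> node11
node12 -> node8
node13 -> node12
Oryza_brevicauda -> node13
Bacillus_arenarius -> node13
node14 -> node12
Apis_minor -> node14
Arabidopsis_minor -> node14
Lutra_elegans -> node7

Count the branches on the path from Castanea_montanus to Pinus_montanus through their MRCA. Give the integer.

6

The MRCA of Castanea_montanus and Pinus_montanus is the root of the tree.
From Castanea_montanus up to that node: 4 branches. From Pinus_montanus up to the same node: 2 branches. Total: 4 + 2 = 6.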